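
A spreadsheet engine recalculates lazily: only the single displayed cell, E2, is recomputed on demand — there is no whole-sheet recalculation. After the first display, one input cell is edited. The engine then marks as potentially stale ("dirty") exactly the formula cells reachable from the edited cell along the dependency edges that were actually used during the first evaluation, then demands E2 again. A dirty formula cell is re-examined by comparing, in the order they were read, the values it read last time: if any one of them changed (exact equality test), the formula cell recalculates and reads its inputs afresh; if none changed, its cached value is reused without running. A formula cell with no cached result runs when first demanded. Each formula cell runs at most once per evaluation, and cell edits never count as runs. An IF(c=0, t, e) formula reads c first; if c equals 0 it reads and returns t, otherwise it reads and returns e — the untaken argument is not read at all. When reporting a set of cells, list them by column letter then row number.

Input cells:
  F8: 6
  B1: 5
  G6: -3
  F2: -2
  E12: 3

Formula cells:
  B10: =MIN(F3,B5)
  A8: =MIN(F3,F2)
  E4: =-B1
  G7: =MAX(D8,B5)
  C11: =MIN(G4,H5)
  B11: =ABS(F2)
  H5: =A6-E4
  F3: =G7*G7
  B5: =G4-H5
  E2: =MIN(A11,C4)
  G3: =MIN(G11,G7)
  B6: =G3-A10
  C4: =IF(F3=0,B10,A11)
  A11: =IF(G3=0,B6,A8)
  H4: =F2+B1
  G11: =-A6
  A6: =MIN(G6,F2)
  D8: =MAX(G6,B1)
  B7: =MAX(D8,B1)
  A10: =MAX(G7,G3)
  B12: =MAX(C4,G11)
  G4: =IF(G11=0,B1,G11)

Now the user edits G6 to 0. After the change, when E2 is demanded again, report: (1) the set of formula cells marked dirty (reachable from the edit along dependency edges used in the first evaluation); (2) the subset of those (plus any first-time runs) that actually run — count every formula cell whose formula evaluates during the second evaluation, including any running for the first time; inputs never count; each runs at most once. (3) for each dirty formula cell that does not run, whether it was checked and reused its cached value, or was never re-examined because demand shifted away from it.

Marked dirty: A6, A8, A11, B5, C4, D8, E2, F3, G3, G4, G7, G11, H5.
Formula cells that run: A6, A11, B5, D8, G3, G4, G7, G11, H5 — 9 in total.
Checked but reused from cache: A8, C4, E2, F3.
Key observation: the cutoff stops propagation at F3 — its inputs' values are unchanged, so it reuses its cache.

First evaluation (everything demanded from the output):
  A6 = MIN(-3, -2) = -3
  D8 = MAX(-3, 5) = 5
  E4 = -(5) = -5
  G11 = -(-3) = 3
  G4 = IF(G11=0: G11=3 -> else branch G11) = 3
  H5 = -3 - -5 = 2
  B5 = 3 - 2 = 1
  G7 = MAX(5, 1) = 5
  F3 = 5 * 5 = 25
  A8 = MIN(25, -2) = -2
  G3 = MIN(3, 5) = 3
  A11 = IF(G3=0: G3=3 -> else branch A8) = -2
  C4 = IF(F3=0: F3=25 -> else branch A11) = -2
  E2 = MIN(-2, -2) = -2

Propagation after the edit:
  A6: runs — G6 -3->0; result -2.
  D8: runs — G6 -3->0; result 5 (same value as before).
  G11: runs — A6 -3->-2; result 2.
  G4: runs — G11 3->2; G11 3->2; result 2.
  H5: runs — A6 -3->-2; result 3.
  B5: runs — G4 3->2; H5 2->3; result -1.
  G7: runs — B5 1->-1; result 5 (same value as before).
  F3: checked — values it read are unchanged (G7 unchanged, G7 unchanged); reused cached 25 without running.
  A8: checked — values it read are unchanged (F3 unchanged, F2 unchanged); reused cached -2 without running.
  G3: runs — G11 3->2; result 2.
  A11: runs — G3 3->2; result -2 (same value as before).
  C4: checked — values it read are unchanged (F3 unchanged, A11 unchanged); reused cached -2 without running.
  E2: checked — values it read are unchanged (A11 unchanged, C4 unchanged); reused cached -2 without running.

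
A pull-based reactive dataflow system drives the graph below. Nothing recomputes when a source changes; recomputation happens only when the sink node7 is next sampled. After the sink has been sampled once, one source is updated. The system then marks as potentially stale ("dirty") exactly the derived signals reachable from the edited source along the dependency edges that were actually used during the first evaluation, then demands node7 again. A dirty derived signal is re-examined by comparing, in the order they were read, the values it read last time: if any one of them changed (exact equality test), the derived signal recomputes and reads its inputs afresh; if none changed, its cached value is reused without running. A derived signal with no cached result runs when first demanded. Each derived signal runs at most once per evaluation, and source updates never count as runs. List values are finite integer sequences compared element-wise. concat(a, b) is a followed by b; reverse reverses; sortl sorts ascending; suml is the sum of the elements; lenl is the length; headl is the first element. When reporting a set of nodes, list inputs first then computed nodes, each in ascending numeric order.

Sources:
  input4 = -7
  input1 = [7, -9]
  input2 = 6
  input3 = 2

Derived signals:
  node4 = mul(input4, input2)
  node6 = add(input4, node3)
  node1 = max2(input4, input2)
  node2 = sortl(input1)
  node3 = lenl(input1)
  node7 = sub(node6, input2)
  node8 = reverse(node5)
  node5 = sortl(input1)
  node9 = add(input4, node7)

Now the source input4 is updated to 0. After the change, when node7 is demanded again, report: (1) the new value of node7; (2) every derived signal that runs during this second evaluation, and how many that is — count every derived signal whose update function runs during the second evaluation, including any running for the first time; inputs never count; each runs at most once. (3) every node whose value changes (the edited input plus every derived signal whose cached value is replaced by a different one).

New value of node7: -4.
Derived signals that run: node6, node7 — 2 in total.
Values that change: input4, node6, node7.

First evaluation (everything demanded from the output):
  node3 = lenl([7, -9]) = 2
  node6 = add(-7, 2) = -5
  node7 = sub(-5, 6) = -11

Propagation after the edit:
  node6: runs — input4 -7->0; result 2.
  node7: runs — node6 -5->2; result -4.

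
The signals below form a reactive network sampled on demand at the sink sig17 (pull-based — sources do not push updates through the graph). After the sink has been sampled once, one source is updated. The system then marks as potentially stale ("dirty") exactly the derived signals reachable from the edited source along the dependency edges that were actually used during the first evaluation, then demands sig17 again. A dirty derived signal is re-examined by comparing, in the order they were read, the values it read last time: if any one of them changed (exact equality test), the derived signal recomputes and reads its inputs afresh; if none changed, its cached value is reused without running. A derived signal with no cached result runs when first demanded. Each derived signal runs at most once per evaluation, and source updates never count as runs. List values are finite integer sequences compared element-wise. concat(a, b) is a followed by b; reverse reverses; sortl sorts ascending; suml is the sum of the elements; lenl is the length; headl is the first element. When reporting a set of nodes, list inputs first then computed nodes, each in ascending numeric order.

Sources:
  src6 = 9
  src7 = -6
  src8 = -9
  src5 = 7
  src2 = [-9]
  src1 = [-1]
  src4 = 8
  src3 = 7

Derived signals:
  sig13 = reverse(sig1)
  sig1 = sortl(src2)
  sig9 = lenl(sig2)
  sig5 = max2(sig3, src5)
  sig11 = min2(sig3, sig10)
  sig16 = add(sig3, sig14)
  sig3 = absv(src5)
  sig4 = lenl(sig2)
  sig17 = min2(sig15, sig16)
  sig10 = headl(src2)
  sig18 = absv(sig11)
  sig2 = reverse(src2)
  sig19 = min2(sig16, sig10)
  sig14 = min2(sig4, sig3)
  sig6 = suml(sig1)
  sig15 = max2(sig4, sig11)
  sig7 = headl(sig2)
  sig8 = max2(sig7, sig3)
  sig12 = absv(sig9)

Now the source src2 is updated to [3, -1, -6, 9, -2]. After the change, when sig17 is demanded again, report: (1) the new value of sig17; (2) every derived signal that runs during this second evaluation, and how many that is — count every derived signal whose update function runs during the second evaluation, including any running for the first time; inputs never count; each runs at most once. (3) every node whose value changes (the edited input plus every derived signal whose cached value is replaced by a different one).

Initial pass — values computed on the first demand:
  sig2 = reverse([-9]) = [-9]
  sig3 = absv(7) = 7
  sig4 = lenl([-9]) = 1
  sig10 = headl([-9]) = -9
  sig11 = min2(7, -9) = -9
  sig14 = min2(1, 7) = 1
  sig15 = max2(1, -9) = 1
  sig16 = add(7, 1) = 8
  sig17 = min2(1, 8) = 1

Second demand — change propagation:
  sig2: re-runs because src2 [-9]->[3, -1, -6, 9, -2]; new result [-2, 9, -6, -1, 3].
  sig4: re-runs because sig2 [-9]->[-2, 9, -6, -1, 3]; new result 5.
  sig10: re-runs because src2 [-9]->[3, -1, -6, 9, -2]; new result 3.
  sig11: re-runs because sig10 -9->3; new result 3.
  sig14: re-runs because sig4 1->5; new result 5.
  sig15: re-runs because sig4 1->5; sig11 -9->3; new result 5.
  sig16: re-runs because sig14 1->5; new result 12.
  sig17: re-runs because sig15 1->5; sig16 8->12; new result 5.

sig17 now evaluates to 5.
Run set: sig2, sig4, sig10, sig11, sig14, sig15, sig16, sig17 (8 run).
Changed values: src2, sig2, sig4, sig10, sig11, sig14, sig15, sig16, sig17.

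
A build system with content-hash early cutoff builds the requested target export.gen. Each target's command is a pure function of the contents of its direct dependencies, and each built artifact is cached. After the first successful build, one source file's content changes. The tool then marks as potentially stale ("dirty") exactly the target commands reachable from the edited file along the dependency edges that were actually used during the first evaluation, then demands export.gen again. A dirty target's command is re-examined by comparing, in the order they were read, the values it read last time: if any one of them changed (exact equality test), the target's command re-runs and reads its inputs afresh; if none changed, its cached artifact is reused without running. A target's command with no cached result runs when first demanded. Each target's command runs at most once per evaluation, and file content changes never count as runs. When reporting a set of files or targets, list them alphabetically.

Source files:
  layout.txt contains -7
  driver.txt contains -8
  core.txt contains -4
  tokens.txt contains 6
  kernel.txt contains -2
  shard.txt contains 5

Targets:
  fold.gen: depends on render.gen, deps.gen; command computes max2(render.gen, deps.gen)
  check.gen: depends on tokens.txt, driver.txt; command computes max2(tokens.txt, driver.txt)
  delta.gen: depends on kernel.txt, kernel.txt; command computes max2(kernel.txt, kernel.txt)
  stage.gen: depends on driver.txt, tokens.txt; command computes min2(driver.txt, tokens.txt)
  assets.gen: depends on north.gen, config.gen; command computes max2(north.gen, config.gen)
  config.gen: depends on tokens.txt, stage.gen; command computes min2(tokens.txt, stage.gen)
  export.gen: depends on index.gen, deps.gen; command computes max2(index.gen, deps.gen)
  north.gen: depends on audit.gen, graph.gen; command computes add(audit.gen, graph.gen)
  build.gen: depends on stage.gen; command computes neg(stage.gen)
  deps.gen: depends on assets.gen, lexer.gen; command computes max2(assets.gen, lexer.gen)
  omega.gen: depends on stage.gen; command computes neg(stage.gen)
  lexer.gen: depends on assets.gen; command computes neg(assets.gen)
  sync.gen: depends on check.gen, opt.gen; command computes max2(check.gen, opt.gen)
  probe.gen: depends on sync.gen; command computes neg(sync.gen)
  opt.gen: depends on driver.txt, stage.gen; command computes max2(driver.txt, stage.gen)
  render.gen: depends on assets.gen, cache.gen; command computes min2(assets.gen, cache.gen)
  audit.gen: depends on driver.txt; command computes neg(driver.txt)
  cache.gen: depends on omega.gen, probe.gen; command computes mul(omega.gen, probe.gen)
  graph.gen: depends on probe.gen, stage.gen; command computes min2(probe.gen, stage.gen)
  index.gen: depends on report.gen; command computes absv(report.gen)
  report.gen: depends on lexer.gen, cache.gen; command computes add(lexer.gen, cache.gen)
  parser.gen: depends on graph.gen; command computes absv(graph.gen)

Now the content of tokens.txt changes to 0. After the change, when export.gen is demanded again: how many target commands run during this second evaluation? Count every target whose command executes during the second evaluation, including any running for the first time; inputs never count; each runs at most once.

First evaluation (everything demanded from the output):
  audit.gen = neg(-8) = 8
  check.gen = max2(6, -8) = 6
  stage.gen = min2(-8, 6) = -8
  config.gen = min2(6, -8) = -8
  omega.gen = neg(-8) = 8
  opt.gen = max2(-8, -8) = -8
  sync.gen = max2(6, -8) = 6
  probe.gen = neg(6) = -6
  cache.gen = mul(8, -6) = -48
  graph.gen = min2(-6, -8) = -8
  north.gen = add(8, -8) = 0
  assets.gen = max2(0, -8) = 0
  lexer.gen = neg(0) = 0
  deps.gen = max2(0, 0) = 0
  report.gen = add(0, -48) = -48
  index.gen = absv(-48) = 48
  export.gen = max2(48, 0) = 48

Propagation after the edit:
  check.gen: runs — tokens.txt 6->0; result 0.
  stage.gen: runs — tokens.txt 6->0; result -8 (same value as before).
  config.gen: runs — tokens.txt 6->0; result -8 (same value as before).
  omega.gen: checked — values it read are unchanged (stage.gen unchanged); reused cached 8 without running.
  opt.gen: checked — values it read are unchanged (driver.txt unchanged, stage.gen unchanged); reused cached -8 without running.
  sync.gen: runs — check.gen 6->0; result 0.
  probe.gen: runs — sync.gen 6->0; result 0.
  cache.gen: runs — probe.gen -6->0; result 0.
  graph.gen: runs — probe.gen -6->0; result -8 (same value as before).
  north.gen: checked — values it read are unchanged (audit.gen unchanged, graph.gen unchanged); reused cached 0 without running.
  assets.gen: checked — values it read are unchanged (north.gen unchanged, config.gen unchanged); reused cached 0 without running.
  lexer.gen: checked — values it read are unchanged (assets.gen unchanged); reused cached 0 without running.
  deps.gen: checked — values it read are unchanged (assets.gen unchanged, lexer.gen unchanged); reused cached 0 without running.
  report.gen: runs — cache.gen -48->0; result 0.
  index.gen: runs — report.gen -48->0; result 0.
  export.gen: runs — index.gen 48->0; result 0.

Key observation: the cutoff stops propagation at opt.gen — its inputs' values are unchanged, so it reuses its cache.

Target commands that run: cache.gen, check.gen, config.gen, export.gen, graph.gen, index.gen, probe.gen, report.gen, stage.gen, sync.gen — 10 in total.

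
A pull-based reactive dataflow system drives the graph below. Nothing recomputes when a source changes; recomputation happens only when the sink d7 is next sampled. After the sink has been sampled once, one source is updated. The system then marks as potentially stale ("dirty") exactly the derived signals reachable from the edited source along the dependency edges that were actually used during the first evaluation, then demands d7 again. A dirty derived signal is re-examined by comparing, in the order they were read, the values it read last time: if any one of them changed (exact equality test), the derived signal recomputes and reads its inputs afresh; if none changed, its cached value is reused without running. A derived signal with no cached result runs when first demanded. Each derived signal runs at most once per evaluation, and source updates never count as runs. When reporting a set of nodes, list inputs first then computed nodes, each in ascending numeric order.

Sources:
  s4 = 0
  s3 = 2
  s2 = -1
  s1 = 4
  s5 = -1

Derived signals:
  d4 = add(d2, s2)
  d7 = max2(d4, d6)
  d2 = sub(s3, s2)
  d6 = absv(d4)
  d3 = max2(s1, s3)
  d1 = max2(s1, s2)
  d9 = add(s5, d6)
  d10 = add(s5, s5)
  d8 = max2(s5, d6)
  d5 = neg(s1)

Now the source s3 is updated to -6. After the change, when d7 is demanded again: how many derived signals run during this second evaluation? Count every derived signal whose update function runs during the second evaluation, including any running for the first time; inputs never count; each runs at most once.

First evaluation (everything demanded from the output):
  d2 = sub(2, -1) = 3
  d4 = add(3, -1) = 2
  d6 = absv(2) = 2
  d7 = max2(2, 2) = 2

Propagation after the edit:
  d2: runs — s3 2->-6; result -5.
  d4: runs — d2 3->-5; result -6.
  d6: runs — d4 2->-6; result 6.
  d7: runs — d4 2->-6; d6 2->6; result 6.

Derived signals that run: d2, d4, d6, d7 — 4 in total.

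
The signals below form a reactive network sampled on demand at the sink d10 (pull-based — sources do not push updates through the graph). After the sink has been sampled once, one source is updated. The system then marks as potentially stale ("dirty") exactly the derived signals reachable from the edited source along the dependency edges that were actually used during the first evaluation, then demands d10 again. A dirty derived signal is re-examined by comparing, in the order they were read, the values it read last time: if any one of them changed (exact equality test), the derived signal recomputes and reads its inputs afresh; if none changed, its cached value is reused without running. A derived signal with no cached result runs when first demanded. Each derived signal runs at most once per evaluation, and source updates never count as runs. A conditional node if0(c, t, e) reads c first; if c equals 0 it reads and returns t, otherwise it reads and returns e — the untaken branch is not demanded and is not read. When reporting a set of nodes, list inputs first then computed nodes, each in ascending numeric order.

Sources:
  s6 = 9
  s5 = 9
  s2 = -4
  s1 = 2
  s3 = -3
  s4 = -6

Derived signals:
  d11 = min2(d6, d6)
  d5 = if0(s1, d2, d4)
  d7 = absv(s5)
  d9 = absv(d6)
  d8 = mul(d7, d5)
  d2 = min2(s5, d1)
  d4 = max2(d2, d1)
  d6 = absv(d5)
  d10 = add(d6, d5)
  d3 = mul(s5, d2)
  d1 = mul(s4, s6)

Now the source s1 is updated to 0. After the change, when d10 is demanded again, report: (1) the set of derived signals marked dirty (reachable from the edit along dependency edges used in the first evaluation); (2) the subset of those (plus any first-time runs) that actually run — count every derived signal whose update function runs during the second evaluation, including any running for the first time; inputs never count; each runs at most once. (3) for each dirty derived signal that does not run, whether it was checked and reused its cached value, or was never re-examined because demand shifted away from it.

Initial pass — values computed on the first demand:
  d1 = mul(-6, 9) = -54
  d2 = min2(9, -54) = -54
  d4 = max2(-54, -54) = -54
  d5 = if0(s1=2 -> else branch d4) = -54
  d6 = absv(-54) = 54
  d10 = add(54, -54) = 0

Second demand — change propagation:
  d5: re-runs because s1 2->0; new result -54 (unchanged).
  d6: re-examined; everything it read last time is the same (d5 unchanged) — cache 54 kept, no run.
  d10: re-examined; everything it read last time is the same (d6 unchanged, d5 unchanged) — cache 0 kept, no run.

The important point: d5 recomputes to an identical value, and the output ends up unchanged.

Dirty set: d5, d6, d10.
Run set: d5 (1 run).
Re-examined without running (cache reused): d6, d10.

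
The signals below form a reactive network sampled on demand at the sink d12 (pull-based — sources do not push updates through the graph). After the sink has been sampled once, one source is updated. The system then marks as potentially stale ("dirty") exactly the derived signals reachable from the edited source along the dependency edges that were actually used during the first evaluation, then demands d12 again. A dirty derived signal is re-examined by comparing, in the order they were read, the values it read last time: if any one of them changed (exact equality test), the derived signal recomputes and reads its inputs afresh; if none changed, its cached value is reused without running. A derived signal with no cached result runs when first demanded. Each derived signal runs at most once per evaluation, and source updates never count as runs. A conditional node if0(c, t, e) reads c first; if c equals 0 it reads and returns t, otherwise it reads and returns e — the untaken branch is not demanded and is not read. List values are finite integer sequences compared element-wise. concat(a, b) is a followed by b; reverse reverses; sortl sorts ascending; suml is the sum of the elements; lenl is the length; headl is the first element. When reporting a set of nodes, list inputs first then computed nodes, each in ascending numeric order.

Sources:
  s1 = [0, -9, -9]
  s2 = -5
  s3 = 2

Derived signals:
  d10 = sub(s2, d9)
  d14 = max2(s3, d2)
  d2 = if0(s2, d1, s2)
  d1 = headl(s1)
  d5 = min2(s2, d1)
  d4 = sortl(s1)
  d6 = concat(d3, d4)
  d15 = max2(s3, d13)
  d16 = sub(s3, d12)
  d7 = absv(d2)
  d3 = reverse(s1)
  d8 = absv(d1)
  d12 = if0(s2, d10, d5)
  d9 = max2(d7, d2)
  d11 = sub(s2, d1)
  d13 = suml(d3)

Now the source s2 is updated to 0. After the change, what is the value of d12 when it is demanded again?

d12 now evaluates to 0.
The important point: the flipped condition redirects demand; d5 is left stale, never re-checked.

Initial pass — values computed on the first demand:
  d1 = headl([0, -9, -9]) = 0
  d5 = min2(-5, 0) = -5
  d12 = if0(s2=-5 -> else branch d5) = -5

Second demand — change propagation:
  d2: newly demanded (no cache) — executes and yields 0.
  d5: dirty yet unreached — the second evaluation never asks for it.
  d7: newly demanded (no cache) — executes and yields 0.
  d9: newly demanded (no cache) — executes and yields 0.
  d10: newly demanded (no cache) — executes and yields 0.
  d12: re-runs because s2 -5->0; new result 0.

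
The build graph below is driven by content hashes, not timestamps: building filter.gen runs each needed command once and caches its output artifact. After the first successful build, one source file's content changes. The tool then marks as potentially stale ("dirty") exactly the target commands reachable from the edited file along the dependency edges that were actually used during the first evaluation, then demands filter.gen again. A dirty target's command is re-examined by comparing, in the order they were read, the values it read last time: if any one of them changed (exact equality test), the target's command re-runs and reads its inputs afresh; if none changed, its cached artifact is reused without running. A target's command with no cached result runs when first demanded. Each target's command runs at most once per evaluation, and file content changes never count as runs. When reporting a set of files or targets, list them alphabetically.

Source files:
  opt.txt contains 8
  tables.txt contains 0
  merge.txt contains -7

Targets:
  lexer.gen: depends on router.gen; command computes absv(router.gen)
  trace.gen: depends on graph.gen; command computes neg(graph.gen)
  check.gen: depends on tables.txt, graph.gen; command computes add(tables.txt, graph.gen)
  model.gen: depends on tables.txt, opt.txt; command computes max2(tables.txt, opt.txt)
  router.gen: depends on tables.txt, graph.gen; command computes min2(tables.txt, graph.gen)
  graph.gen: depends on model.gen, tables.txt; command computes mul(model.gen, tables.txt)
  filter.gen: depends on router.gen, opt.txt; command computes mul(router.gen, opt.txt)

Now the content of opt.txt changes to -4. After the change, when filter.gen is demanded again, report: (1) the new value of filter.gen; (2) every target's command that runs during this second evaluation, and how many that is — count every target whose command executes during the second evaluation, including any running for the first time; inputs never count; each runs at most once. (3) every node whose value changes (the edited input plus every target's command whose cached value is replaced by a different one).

Initial pass — values computed on the first demand:
  model.gen = max2(0, 8) = 8
  graph.gen = mul(8, 0) = 0
  router.gen = min2(0, 0) = 0
  filter.gen = mul(0, 8) = 0

Second demand — change propagation:
  model.gen: re-runs because opt.txt 8->-4; new result 0.
  graph.gen: re-runs because model.gen 8->0; new result 0 (unchanged).
  router.gen: re-examined; everything it read last time is the same (tables.txt unchanged, graph.gen unchanged) — cache 0 kept, no run.
  filter.gen: re-runs because opt.txt 8->-4; new result 0 (unchanged).

The important point: at router.gen every value read last time is unchanged, so the dirty flag clears without a run.

filter.gen now evaluates to 0.
Run set: filter.gen, graph.gen, model.gen (3 run).
Changed values: model.gen, opt.txt.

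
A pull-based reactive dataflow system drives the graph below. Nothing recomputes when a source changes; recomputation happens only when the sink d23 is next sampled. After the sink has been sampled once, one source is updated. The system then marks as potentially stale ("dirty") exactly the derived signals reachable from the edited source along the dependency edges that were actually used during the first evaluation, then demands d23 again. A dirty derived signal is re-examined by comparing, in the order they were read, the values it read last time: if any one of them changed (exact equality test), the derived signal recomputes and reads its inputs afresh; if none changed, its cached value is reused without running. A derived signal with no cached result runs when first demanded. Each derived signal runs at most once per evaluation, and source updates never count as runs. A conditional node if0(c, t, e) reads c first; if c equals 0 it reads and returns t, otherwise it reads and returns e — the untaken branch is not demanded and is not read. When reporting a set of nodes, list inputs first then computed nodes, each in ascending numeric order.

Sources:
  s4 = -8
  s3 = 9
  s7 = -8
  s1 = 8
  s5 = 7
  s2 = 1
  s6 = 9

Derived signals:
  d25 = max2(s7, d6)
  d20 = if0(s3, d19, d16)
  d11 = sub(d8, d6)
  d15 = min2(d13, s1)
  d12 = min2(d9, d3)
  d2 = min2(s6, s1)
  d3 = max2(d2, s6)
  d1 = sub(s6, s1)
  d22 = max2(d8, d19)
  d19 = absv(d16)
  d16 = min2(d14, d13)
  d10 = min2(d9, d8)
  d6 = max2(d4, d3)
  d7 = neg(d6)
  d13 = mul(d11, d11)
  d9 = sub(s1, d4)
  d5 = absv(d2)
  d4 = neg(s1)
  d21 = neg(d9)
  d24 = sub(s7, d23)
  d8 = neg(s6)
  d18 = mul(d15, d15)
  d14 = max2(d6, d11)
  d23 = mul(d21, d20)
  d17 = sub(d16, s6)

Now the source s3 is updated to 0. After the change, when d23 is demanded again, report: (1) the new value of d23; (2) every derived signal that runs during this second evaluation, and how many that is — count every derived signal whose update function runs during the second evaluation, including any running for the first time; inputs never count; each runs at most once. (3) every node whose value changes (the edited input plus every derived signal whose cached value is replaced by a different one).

New value of d23: -144.
Derived signals that run: d19, d20 — 2 in total.
Values that change: s3.
Key observation: a condition flipped, so demand reaches new nodes — d19 runs for the first time.

First evaluation (everything demanded from the output):
  d2 = min2(9, 8) = 8
  d3 = max2(8, 9) = 9
  d4 = neg(8) = -8
  d6 = max2(-8, 9) = 9
  d8 = neg(9) = -9
  d9 = sub(8, -8) = 16
  d11 = sub(-9, 9) = -18
  d13 = mul(-18, -18) = 324
  d14 = max2(9, -18) = 9
  d16 = min2(9, 324) = 9
  d20 = if0(s3=9 -> else branch d16) = 9
  d21 = neg(16) = -16
  d23 = mul(-16, 9) = -144

Propagation after the edit:
  d19: demanded for the first time — runs, produces 9.
  d20: runs — s3 9->0; result 9 (same value as before).
  d23: checked — values it read are unchanged (d21 unchanged, d20 unchanged); reused cached -144 without running.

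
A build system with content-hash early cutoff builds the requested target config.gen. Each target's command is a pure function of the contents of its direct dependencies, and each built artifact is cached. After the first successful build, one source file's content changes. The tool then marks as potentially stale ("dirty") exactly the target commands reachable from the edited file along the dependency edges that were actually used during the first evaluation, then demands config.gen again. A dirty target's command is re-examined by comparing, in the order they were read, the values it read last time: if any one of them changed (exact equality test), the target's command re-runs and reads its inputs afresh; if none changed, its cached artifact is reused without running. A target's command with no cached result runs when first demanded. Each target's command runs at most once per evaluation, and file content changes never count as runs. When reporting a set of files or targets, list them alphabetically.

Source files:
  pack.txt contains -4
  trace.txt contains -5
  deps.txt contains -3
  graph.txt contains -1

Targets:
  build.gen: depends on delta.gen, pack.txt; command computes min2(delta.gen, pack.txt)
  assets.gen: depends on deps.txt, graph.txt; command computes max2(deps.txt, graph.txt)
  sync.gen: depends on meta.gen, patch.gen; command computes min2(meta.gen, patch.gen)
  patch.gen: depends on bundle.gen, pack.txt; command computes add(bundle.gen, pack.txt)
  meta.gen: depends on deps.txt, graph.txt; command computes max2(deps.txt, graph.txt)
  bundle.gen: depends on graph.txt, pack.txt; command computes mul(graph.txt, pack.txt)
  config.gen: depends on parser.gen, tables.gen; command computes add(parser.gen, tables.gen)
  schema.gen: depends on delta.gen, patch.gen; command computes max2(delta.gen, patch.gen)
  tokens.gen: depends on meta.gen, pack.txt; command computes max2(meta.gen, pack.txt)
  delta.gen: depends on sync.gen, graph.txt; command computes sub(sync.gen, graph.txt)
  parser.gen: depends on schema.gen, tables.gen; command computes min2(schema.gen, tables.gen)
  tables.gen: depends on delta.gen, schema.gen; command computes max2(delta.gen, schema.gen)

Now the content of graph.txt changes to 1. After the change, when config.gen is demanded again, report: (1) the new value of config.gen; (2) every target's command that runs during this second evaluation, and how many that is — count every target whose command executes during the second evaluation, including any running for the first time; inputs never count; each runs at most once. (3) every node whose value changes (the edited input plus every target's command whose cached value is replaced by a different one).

New value of config.gen: -16.
Target commands that run: bundle.gen, config.gen, delta.gen, meta.gen, parser.gen, patch.gen, schema.gen, sync.gen, tables.gen — 9 in total.
Values that change: bundle.gen, config.gen, delta.gen, graph.txt, meta.gen, parser.gen, patch.gen, schema.gen, sync.gen, tables.gen.

First evaluation (everything demanded from the output):
  bundle.gen = mul(-1, -4) = 4
  meta.gen = max2(-3, -1) = -1
  patch.gen = add(4, -4) = 0
  sync.gen = min2(-1, 0) = -1
  delta.gen = sub(-1, -1) = 0
  schema.gen = max2(0, 0) = 0
  tables.gen = max2(0, 0) = 0
  parser.gen = min2(0, 0) = 0
  config.gen = add(0, 0) = 0

Propagation after the edit:
  bundle.gen: runs — graph.txt -1->1; result -4.
  meta.gen: runs — graph.txt -1->1; result 1.
  patch.gen: runs — bundle.gen 4->-4; result -8.
  sync.gen: runs — meta.gen -1->1; patch.gen 0->-8; result -8.
  delta.gen: runs — sync.gen -1->-8; graph.txt -1->1; result -9.
  schema.gen: runs — delta.gen 0->-9; patch.gen 0->-8; result -8.
  tables.gen: runs — delta.gen 0->-9; schema.gen 0->-8; result -8.
  parser.gen: runs — schema.gen 0->-8; tables.gen 0->-8; result -8.
  config.gen: runs — parser.gen 0->-8; tables.gen 0->-8; result -16.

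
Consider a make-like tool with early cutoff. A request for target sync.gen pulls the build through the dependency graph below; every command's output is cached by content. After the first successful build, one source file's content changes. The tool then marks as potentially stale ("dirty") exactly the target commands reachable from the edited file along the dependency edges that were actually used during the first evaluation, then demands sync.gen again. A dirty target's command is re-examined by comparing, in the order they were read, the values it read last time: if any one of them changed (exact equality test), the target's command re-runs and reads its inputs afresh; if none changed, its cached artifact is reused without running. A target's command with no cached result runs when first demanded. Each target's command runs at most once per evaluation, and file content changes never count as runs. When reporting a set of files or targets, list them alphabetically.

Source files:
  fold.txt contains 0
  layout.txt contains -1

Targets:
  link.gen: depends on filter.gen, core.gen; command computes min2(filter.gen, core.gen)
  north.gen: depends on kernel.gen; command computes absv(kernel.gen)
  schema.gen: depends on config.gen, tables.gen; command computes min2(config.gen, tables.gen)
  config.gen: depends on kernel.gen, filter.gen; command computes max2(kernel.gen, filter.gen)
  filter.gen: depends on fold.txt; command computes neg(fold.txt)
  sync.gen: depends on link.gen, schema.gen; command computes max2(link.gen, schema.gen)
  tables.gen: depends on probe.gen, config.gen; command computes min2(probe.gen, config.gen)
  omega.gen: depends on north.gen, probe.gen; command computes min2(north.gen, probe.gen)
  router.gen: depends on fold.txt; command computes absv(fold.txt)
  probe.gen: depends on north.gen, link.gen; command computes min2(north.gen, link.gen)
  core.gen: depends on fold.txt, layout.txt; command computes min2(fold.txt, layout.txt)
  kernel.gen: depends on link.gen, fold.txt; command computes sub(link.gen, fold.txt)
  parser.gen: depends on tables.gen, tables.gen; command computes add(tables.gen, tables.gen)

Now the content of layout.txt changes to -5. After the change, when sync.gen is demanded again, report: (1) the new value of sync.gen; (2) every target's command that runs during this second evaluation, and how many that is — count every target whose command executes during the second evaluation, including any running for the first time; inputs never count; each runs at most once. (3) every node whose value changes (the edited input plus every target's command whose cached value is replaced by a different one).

Demanding sync.gen again yields -5.
9 target commands run: config.gen, core.gen, kernel.gen, link.gen, north.gen, probe.gen, schema.gen, sync.gen, tables.gen.
The nodes whose values change: core.gen, kernel.gen, layout.txt, link.gen, north.gen, probe.gen, schema.gen, sync.gen, tables.gen.

First demand of the output computes:
  core.gen = min2(0, -1) = -1
  filter.gen = neg(0) = 0
  link.gen = min2(0, -1) = -1
  kernel.gen = sub(-1, 0) = -1
  config.gen = max2(-1, 0) = 0
  north.gen = absv(-1) = 1
  probe.gen = min2(1, -1) = -1
  tables.gen = min2(-1, 0) = -1
  schema.gen = min2(0, -1) = -1
  sync.gen = max2(-1, -1) = -1

After the edit, cleaning proceeds:
  core.gen: a read changed (layout.txt -1->-5) — executes, giving -5.
  link.gen: a read changed (core.gen -1->-5) — executes, giving -5.
  kernel.gen: a read changed (link.gen -1->-5) — executes, giving -5.
  config.gen: a read changed (kernel.gen -1->-5) — executes, giving 0 — identical to its old value.
  north.gen: a read changed (kernel.gen -1->-5) — executes, giving 5.
  probe.gen: a read changed (north.gen 1->5; link.gen -1->-5) — executes, giving -5.
  tables.gen: a read changed (probe.gen -1->-5) — executes, giving -5.
  schema.gen: a read changed (tables.gen -1->-5) — executes, giving -5.
  sync.gen: a read changed (link.gen -1->-5; schema.gen -1->-5) — executes, giving -5.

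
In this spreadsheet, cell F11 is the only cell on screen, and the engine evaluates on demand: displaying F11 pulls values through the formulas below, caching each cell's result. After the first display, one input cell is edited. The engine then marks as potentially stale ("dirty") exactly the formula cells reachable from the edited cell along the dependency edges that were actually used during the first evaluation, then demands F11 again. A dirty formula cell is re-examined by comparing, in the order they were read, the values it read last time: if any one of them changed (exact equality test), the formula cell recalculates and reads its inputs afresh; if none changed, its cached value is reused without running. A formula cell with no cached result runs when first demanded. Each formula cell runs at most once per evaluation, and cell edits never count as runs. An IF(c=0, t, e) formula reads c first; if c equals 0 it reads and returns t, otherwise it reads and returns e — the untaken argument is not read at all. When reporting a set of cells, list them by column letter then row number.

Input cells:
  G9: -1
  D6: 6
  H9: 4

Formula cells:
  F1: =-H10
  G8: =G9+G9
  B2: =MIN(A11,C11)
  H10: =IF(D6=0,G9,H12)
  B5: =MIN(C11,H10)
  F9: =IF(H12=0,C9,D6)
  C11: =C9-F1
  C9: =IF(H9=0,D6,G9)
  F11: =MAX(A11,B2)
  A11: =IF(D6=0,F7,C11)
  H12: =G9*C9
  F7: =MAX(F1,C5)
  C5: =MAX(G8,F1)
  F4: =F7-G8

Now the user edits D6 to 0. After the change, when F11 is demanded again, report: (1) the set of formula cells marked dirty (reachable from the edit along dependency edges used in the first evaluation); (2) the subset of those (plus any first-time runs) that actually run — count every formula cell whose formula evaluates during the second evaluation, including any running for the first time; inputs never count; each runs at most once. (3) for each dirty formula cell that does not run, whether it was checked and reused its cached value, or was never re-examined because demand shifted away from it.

Dirty set: A11, B2, C11, F1, F11, H10.
Run set: A11, B2, C5, C11, F1, F7, F11, G8, H10 (9 run).
All dirty formula cells ended up running.
The important point: the flipped condition pulls in fresh nodes; C5, F7, G8 run for the first time.

Initial pass — values computed on the first demand:
  C9 = IF(H9=0: H9=4 -> else branch G9) = -1
  H12 = -1 * -1 = 1
  H10 = IF(D6=0: D6=6 -> else branch H12) = 1
  F1 = -(1) = -1
  C11 = -1 - -1 = 0
  A11 = IF(D6=0: D6=6 -> else branch C11) = 0
  B2 = MIN(0, 0) = 0
  F11 = MAX(0, 0) = 0

Second demand — change propagation:
  G8: newly demanded (no cache) — executes and yields -2.
  H10: re-runs because D6 6->0; new result -1.
  F1: re-runs because H10 1->-1; new result 1.
  C5: newly demanded (no cache) — executes and yields 1.
  C11: re-runs because F1 -1->1; new result -2.
  F7: newly demanded (no cache) — executes and yields 1.
  A11: re-runs because D6 6->0; C11 0->-2; new result 1.
  B2: re-runs because A11 0->1; C11 0->-2; new result -2.
  F11: re-runs because A11 0->1; B2 0->-2; new result 1.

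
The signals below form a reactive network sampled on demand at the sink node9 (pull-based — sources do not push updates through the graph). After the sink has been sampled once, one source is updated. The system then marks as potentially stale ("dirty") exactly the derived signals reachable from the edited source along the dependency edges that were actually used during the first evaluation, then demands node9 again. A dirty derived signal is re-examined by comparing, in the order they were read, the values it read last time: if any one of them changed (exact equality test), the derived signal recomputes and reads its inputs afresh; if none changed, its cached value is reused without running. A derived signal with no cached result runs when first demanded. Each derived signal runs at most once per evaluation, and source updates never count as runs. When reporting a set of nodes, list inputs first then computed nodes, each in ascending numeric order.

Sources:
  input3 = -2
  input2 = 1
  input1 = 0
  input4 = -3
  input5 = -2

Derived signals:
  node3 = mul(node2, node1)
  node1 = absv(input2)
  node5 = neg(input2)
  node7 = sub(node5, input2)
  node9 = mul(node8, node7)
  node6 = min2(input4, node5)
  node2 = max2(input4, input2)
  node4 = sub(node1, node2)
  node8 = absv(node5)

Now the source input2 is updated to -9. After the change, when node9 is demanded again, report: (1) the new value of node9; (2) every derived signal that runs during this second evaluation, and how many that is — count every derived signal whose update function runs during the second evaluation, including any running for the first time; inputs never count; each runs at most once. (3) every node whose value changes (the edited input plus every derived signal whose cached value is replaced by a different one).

Initial pass — values computed on the first demand:
  node5 = neg(1) = -1
  node7 = sub(-1, 1) = -2
  node8 = absv(-1) = 1
  node9 = mul(1, -2) = -2

Second demand — change propagation:
  node5: re-runs because input2 1->-9; new result 9.
  node7: re-runs because node5 -1->9; input2 1->-9; new result 18.
  node8: re-runs because node5 -1->9; new result 9.
  node9: re-runs because node8 1->9; node7 -2->18; new result 162.

node9 now evaluates to 162.
Run set: node5, node7, node8, node9 (4 run).
Changed values: input2, node5, node7, node8, node9.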